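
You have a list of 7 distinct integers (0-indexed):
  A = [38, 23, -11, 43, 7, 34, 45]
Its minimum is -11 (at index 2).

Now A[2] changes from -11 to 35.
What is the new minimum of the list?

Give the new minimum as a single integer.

Answer: 7

Derivation:
Old min = -11 (at index 2)
Change: A[2] -11 -> 35
Changed element WAS the min. Need to check: is 35 still <= all others?
  Min of remaining elements: 7
  New min = min(35, 7) = 7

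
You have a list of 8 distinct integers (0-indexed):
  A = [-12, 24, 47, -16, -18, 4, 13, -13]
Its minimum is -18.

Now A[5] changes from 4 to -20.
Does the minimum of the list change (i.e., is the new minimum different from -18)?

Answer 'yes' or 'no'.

Old min = -18
Change: A[5] 4 -> -20
Changed element was NOT the min; min changes only if -20 < -18.
New min = -20; changed? yes

Answer: yes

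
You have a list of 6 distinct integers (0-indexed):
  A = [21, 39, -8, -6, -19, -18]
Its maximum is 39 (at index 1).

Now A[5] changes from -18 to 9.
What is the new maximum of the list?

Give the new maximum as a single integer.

Answer: 39

Derivation:
Old max = 39 (at index 1)
Change: A[5] -18 -> 9
Changed element was NOT the old max.
  New max = max(old_max, new_val) = max(39, 9) = 39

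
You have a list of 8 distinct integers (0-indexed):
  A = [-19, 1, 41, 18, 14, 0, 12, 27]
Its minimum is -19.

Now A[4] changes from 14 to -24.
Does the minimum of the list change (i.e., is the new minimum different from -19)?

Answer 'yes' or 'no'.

Answer: yes

Derivation:
Old min = -19
Change: A[4] 14 -> -24
Changed element was NOT the min; min changes only if -24 < -19.
New min = -24; changed? yes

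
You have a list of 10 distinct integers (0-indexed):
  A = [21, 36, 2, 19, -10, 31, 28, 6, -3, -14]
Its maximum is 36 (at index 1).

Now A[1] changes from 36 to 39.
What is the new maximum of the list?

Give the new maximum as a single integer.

Answer: 39

Derivation:
Old max = 36 (at index 1)
Change: A[1] 36 -> 39
Changed element WAS the max -> may need rescan.
  Max of remaining elements: 31
  New max = max(39, 31) = 39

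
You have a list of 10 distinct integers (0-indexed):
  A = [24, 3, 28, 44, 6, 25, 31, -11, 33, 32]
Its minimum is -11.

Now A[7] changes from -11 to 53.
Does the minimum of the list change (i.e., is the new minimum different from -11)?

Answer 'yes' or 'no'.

Answer: yes

Derivation:
Old min = -11
Change: A[7] -11 -> 53
Changed element was the min; new min must be rechecked.
New min = 3; changed? yes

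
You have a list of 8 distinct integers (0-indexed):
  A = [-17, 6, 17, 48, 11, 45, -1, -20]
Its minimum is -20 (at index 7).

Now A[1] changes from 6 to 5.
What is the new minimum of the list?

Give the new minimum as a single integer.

Answer: -20

Derivation:
Old min = -20 (at index 7)
Change: A[1] 6 -> 5
Changed element was NOT the old min.
  New min = min(old_min, new_val) = min(-20, 5) = -20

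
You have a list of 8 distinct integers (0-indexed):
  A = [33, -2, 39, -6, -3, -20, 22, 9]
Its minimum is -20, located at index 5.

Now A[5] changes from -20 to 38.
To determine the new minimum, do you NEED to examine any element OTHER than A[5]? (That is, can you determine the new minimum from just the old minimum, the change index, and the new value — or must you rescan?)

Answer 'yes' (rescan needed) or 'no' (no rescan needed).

Old min = -20 at index 5
Change at index 5: -20 -> 38
Index 5 WAS the min and new value 38 > old min -20. Must rescan other elements to find the new min.
Needs rescan: yes

Answer: yes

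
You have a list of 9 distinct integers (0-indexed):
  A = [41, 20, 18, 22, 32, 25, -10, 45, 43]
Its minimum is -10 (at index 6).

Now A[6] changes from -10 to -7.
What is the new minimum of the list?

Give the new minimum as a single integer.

Old min = -10 (at index 6)
Change: A[6] -10 -> -7
Changed element WAS the min. Need to check: is -7 still <= all others?
  Min of remaining elements: 18
  New min = min(-7, 18) = -7

Answer: -7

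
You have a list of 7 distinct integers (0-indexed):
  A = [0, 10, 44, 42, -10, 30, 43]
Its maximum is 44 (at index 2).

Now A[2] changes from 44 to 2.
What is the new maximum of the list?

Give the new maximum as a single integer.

Old max = 44 (at index 2)
Change: A[2] 44 -> 2
Changed element WAS the max -> may need rescan.
  Max of remaining elements: 43
  New max = max(2, 43) = 43

Answer: 43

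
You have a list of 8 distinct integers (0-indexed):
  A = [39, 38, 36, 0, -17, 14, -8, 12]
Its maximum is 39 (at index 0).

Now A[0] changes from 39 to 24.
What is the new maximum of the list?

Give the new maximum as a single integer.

Old max = 39 (at index 0)
Change: A[0] 39 -> 24
Changed element WAS the max -> may need rescan.
  Max of remaining elements: 38
  New max = max(24, 38) = 38

Answer: 38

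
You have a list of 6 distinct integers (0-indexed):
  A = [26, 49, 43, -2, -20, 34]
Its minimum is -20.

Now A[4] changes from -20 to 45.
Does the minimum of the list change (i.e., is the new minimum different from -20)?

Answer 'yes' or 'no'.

Old min = -20
Change: A[4] -20 -> 45
Changed element was the min; new min must be rechecked.
New min = -2; changed? yes

Answer: yes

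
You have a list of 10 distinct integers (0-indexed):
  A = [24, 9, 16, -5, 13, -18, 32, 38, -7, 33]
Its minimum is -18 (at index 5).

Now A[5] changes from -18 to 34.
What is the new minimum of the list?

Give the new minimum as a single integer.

Answer: -7

Derivation:
Old min = -18 (at index 5)
Change: A[5] -18 -> 34
Changed element WAS the min. Need to check: is 34 still <= all others?
  Min of remaining elements: -7
  New min = min(34, -7) = -7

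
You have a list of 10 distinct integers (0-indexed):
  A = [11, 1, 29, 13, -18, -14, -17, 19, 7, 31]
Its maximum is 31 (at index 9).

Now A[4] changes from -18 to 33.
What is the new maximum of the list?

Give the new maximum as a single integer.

Answer: 33

Derivation:
Old max = 31 (at index 9)
Change: A[4] -18 -> 33
Changed element was NOT the old max.
  New max = max(old_max, new_val) = max(31, 33) = 33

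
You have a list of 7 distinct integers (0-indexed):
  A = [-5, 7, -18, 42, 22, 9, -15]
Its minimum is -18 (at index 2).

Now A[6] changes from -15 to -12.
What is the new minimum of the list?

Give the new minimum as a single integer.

Answer: -18

Derivation:
Old min = -18 (at index 2)
Change: A[6] -15 -> -12
Changed element was NOT the old min.
  New min = min(old_min, new_val) = min(-18, -12) = -18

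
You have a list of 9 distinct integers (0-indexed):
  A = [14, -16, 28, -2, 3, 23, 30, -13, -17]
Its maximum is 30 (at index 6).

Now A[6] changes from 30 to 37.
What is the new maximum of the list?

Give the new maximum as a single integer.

Old max = 30 (at index 6)
Change: A[6] 30 -> 37
Changed element WAS the max -> may need rescan.
  Max of remaining elements: 28
  New max = max(37, 28) = 37

Answer: 37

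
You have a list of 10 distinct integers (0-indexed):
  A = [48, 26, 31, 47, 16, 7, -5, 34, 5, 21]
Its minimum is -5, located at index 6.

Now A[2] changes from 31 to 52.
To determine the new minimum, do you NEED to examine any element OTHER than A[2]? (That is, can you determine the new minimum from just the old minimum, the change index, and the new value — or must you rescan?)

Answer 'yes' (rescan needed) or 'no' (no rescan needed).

Answer: no

Derivation:
Old min = -5 at index 6
Change at index 2: 31 -> 52
Index 2 was NOT the min. New min = min(-5, 52). No rescan of other elements needed.
Needs rescan: no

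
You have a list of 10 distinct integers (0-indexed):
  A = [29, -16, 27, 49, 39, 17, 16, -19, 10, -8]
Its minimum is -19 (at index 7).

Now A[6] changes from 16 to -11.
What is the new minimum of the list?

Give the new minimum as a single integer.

Answer: -19

Derivation:
Old min = -19 (at index 7)
Change: A[6] 16 -> -11
Changed element was NOT the old min.
  New min = min(old_min, new_val) = min(-19, -11) = -19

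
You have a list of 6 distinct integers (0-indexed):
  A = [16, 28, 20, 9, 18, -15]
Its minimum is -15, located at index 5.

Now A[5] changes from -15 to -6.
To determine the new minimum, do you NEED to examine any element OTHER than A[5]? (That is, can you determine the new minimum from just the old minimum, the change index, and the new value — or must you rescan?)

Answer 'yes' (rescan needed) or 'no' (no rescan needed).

Answer: yes

Derivation:
Old min = -15 at index 5
Change at index 5: -15 -> -6
Index 5 WAS the min and new value -6 > old min -15. Must rescan other elements to find the new min.
Needs rescan: yes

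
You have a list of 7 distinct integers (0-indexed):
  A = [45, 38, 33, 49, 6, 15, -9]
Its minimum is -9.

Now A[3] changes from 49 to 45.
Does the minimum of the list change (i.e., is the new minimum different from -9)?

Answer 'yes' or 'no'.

Old min = -9
Change: A[3] 49 -> 45
Changed element was NOT the min; min changes only if 45 < -9.
New min = -9; changed? no

Answer: no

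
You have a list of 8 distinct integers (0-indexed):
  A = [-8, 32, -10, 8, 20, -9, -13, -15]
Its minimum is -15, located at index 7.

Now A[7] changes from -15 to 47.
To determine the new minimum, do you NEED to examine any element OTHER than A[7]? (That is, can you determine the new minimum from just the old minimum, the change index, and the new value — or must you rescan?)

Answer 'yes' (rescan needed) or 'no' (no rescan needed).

Old min = -15 at index 7
Change at index 7: -15 -> 47
Index 7 WAS the min and new value 47 > old min -15. Must rescan other elements to find the new min.
Needs rescan: yes

Answer: yes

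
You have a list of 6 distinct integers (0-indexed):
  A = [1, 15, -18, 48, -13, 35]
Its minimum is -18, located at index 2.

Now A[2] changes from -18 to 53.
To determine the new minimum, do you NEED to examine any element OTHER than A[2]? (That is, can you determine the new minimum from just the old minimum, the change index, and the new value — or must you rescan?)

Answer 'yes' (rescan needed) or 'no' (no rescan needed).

Answer: yes

Derivation:
Old min = -18 at index 2
Change at index 2: -18 -> 53
Index 2 WAS the min and new value 53 > old min -18. Must rescan other elements to find the new min.
Needs rescan: yes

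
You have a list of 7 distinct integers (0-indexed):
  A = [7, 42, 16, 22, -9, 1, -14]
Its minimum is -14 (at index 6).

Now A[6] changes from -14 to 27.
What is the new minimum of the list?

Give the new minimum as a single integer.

Old min = -14 (at index 6)
Change: A[6] -14 -> 27
Changed element WAS the min. Need to check: is 27 still <= all others?
  Min of remaining elements: -9
  New min = min(27, -9) = -9

Answer: -9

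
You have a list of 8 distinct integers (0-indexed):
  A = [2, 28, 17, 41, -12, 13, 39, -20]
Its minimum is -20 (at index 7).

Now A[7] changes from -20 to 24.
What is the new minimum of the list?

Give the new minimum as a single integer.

Old min = -20 (at index 7)
Change: A[7] -20 -> 24
Changed element WAS the min. Need to check: is 24 still <= all others?
  Min of remaining elements: -12
  New min = min(24, -12) = -12

Answer: -12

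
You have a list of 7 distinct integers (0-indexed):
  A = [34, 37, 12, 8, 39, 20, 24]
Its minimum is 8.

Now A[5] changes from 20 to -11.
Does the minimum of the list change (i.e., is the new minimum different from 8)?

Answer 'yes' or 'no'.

Old min = 8
Change: A[5] 20 -> -11
Changed element was NOT the min; min changes only if -11 < 8.
New min = -11; changed? yes

Answer: yes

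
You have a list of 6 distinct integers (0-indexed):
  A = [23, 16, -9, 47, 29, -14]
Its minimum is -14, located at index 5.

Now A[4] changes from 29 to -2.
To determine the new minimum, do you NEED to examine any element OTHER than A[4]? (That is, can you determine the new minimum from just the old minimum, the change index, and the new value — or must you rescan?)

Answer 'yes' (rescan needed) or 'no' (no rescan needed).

Old min = -14 at index 5
Change at index 4: 29 -> -2
Index 4 was NOT the min. New min = min(-14, -2). No rescan of other elements needed.
Needs rescan: no

Answer: no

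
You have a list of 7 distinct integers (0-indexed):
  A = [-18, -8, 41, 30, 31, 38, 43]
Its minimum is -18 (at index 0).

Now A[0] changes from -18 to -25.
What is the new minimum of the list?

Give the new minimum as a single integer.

Old min = -18 (at index 0)
Change: A[0] -18 -> -25
Changed element WAS the min. Need to check: is -25 still <= all others?
  Min of remaining elements: -8
  New min = min(-25, -8) = -25

Answer: -25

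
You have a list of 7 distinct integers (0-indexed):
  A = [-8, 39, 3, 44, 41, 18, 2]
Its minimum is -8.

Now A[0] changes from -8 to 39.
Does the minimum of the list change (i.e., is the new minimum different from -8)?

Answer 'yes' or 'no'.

Answer: yes

Derivation:
Old min = -8
Change: A[0] -8 -> 39
Changed element was the min; new min must be rechecked.
New min = 2; changed? yes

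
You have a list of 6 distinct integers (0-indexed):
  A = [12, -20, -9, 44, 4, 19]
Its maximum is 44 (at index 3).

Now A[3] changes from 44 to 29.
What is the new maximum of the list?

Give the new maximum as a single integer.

Old max = 44 (at index 3)
Change: A[3] 44 -> 29
Changed element WAS the max -> may need rescan.
  Max of remaining elements: 19
  New max = max(29, 19) = 29

Answer: 29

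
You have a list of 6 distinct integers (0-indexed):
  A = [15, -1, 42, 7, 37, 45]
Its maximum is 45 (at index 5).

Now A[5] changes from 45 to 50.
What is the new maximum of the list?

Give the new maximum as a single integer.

Old max = 45 (at index 5)
Change: A[5] 45 -> 50
Changed element WAS the max -> may need rescan.
  Max of remaining elements: 42
  New max = max(50, 42) = 50

Answer: 50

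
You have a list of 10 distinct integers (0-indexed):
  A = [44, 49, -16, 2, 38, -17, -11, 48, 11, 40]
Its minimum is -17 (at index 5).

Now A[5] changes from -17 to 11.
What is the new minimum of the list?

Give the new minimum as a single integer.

Answer: -16

Derivation:
Old min = -17 (at index 5)
Change: A[5] -17 -> 11
Changed element WAS the min. Need to check: is 11 still <= all others?
  Min of remaining elements: -16
  New min = min(11, -16) = -16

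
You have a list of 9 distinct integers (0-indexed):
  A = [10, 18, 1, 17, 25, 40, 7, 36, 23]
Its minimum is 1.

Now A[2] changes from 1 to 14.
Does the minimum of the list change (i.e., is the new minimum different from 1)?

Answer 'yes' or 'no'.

Old min = 1
Change: A[2] 1 -> 14
Changed element was the min; new min must be rechecked.
New min = 7; changed? yes

Answer: yes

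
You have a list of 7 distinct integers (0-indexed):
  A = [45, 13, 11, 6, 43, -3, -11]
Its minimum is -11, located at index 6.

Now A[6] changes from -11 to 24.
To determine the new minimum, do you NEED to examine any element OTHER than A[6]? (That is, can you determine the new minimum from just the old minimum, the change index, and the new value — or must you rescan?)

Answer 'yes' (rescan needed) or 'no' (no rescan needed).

Answer: yes

Derivation:
Old min = -11 at index 6
Change at index 6: -11 -> 24
Index 6 WAS the min and new value 24 > old min -11. Must rescan other elements to find the new min.
Needs rescan: yes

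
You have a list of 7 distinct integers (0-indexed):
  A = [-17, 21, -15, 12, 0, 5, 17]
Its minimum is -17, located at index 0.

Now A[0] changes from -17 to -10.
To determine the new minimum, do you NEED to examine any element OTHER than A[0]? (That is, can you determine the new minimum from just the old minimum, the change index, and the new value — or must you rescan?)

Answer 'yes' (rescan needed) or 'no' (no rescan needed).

Answer: yes

Derivation:
Old min = -17 at index 0
Change at index 0: -17 -> -10
Index 0 WAS the min and new value -10 > old min -17. Must rescan other elements to find the new min.
Needs rescan: yes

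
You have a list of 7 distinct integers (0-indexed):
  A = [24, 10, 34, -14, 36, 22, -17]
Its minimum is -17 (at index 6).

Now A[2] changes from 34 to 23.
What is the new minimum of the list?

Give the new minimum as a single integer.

Answer: -17

Derivation:
Old min = -17 (at index 6)
Change: A[2] 34 -> 23
Changed element was NOT the old min.
  New min = min(old_min, new_val) = min(-17, 23) = -17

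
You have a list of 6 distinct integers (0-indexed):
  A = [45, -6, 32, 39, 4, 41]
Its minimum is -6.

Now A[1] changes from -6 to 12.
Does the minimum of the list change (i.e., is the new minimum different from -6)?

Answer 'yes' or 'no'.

Old min = -6
Change: A[1] -6 -> 12
Changed element was the min; new min must be rechecked.
New min = 4; changed? yes

Answer: yes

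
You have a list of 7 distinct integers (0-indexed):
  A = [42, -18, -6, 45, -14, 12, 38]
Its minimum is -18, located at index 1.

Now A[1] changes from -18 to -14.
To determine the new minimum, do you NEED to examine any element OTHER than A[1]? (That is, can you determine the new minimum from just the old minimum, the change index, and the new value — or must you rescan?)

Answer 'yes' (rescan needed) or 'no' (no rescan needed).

Old min = -18 at index 1
Change at index 1: -18 -> -14
Index 1 WAS the min and new value -14 > old min -18. Must rescan other elements to find the new min.
Needs rescan: yes

Answer: yes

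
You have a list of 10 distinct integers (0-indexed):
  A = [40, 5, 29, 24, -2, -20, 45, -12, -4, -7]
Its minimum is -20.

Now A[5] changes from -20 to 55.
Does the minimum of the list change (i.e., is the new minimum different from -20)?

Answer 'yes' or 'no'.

Old min = -20
Change: A[5] -20 -> 55
Changed element was the min; new min must be rechecked.
New min = -12; changed? yes

Answer: yes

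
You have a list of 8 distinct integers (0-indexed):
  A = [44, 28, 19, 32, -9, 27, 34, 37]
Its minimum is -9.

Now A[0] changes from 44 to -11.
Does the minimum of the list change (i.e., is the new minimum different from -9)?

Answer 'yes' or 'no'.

Old min = -9
Change: A[0] 44 -> -11
Changed element was NOT the min; min changes only if -11 < -9.
New min = -11; changed? yes

Answer: yes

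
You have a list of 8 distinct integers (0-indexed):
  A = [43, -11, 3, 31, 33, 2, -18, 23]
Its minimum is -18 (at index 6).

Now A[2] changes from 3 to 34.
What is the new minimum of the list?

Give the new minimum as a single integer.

Answer: -18

Derivation:
Old min = -18 (at index 6)
Change: A[2] 3 -> 34
Changed element was NOT the old min.
  New min = min(old_min, new_val) = min(-18, 34) = -18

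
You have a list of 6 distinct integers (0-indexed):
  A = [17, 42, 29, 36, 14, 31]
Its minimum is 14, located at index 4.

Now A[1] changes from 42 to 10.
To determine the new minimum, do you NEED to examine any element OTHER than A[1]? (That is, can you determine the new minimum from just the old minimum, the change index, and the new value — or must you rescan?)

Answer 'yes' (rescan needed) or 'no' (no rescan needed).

Old min = 14 at index 4
Change at index 1: 42 -> 10
Index 1 was NOT the min. New min = min(14, 10). No rescan of other elements needed.
Needs rescan: no

Answer: no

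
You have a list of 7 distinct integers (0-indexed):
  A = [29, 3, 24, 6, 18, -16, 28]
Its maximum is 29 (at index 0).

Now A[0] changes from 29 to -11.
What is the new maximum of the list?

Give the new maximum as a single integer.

Old max = 29 (at index 0)
Change: A[0] 29 -> -11
Changed element WAS the max -> may need rescan.
  Max of remaining elements: 28
  New max = max(-11, 28) = 28

Answer: 28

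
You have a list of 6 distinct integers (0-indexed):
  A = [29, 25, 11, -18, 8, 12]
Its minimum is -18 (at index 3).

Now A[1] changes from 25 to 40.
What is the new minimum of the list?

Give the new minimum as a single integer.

Old min = -18 (at index 3)
Change: A[1] 25 -> 40
Changed element was NOT the old min.
  New min = min(old_min, new_val) = min(-18, 40) = -18

Answer: -18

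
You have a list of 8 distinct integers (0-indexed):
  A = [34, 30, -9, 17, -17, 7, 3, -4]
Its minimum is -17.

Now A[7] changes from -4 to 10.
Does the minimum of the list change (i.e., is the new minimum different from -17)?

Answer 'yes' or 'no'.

Old min = -17
Change: A[7] -4 -> 10
Changed element was NOT the min; min changes only if 10 < -17.
New min = -17; changed? no

Answer: no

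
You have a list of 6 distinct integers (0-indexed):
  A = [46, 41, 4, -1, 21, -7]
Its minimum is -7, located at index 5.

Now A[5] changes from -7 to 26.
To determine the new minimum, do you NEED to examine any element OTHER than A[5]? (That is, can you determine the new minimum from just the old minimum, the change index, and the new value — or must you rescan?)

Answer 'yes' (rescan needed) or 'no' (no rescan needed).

Old min = -7 at index 5
Change at index 5: -7 -> 26
Index 5 WAS the min and new value 26 > old min -7. Must rescan other elements to find the new min.
Needs rescan: yes

Answer: yes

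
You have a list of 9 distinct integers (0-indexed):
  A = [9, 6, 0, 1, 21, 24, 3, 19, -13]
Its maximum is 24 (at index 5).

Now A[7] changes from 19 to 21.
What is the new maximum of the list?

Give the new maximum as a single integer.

Answer: 24

Derivation:
Old max = 24 (at index 5)
Change: A[7] 19 -> 21
Changed element was NOT the old max.
  New max = max(old_max, new_val) = max(24, 21) = 24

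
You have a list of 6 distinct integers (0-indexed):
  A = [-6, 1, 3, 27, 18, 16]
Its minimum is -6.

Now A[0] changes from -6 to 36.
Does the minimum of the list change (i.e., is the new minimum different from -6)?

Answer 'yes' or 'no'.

Old min = -6
Change: A[0] -6 -> 36
Changed element was the min; new min must be rechecked.
New min = 1; changed? yes

Answer: yes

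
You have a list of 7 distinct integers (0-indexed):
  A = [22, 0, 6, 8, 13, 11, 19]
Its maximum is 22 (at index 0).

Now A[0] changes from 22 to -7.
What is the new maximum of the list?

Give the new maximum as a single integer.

Old max = 22 (at index 0)
Change: A[0] 22 -> -7
Changed element WAS the max -> may need rescan.
  Max of remaining elements: 19
  New max = max(-7, 19) = 19

Answer: 19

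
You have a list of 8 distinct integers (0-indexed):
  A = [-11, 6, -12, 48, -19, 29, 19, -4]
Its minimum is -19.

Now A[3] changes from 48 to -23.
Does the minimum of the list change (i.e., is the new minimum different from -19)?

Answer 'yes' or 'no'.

Old min = -19
Change: A[3] 48 -> -23
Changed element was NOT the min; min changes only if -23 < -19.
New min = -23; changed? yes

Answer: yes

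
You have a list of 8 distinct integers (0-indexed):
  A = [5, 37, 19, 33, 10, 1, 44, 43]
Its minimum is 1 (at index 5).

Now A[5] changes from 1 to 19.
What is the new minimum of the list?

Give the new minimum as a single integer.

Answer: 5

Derivation:
Old min = 1 (at index 5)
Change: A[5] 1 -> 19
Changed element WAS the min. Need to check: is 19 still <= all others?
  Min of remaining elements: 5
  New min = min(19, 5) = 5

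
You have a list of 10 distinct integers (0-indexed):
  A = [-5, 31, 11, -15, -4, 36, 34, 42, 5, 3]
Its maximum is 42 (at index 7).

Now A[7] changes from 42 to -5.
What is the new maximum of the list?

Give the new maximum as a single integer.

Answer: 36

Derivation:
Old max = 42 (at index 7)
Change: A[7] 42 -> -5
Changed element WAS the max -> may need rescan.
  Max of remaining elements: 36
  New max = max(-5, 36) = 36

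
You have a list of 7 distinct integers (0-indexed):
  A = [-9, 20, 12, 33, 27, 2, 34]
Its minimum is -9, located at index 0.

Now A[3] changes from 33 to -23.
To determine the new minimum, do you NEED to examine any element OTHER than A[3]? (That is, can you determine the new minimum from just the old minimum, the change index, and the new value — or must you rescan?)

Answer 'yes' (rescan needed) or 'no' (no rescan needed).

Old min = -9 at index 0
Change at index 3: 33 -> -23
Index 3 was NOT the min. New min = min(-9, -23). No rescan of other elements needed.
Needs rescan: no

Answer: no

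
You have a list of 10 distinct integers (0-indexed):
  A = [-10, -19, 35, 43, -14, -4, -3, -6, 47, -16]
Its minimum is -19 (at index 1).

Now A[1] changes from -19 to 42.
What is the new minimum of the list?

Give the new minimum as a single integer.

Old min = -19 (at index 1)
Change: A[1] -19 -> 42
Changed element WAS the min. Need to check: is 42 still <= all others?
  Min of remaining elements: -16
  New min = min(42, -16) = -16

Answer: -16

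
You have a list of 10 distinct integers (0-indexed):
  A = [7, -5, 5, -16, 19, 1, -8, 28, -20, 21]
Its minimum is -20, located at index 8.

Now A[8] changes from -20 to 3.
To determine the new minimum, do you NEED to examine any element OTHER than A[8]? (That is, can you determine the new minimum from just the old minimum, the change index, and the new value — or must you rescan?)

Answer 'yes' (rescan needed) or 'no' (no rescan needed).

Answer: yes

Derivation:
Old min = -20 at index 8
Change at index 8: -20 -> 3
Index 8 WAS the min and new value 3 > old min -20. Must rescan other elements to find the new min.
Needs rescan: yes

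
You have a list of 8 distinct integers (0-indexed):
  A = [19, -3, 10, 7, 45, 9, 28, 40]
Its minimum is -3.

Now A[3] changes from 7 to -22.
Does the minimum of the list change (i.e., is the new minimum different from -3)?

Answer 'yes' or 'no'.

Answer: yes

Derivation:
Old min = -3
Change: A[3] 7 -> -22
Changed element was NOT the min; min changes only if -22 < -3.
New min = -22; changed? yes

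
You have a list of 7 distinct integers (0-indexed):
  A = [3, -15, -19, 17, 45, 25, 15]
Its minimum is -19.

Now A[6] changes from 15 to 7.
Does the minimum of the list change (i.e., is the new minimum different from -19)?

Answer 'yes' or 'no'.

Old min = -19
Change: A[6] 15 -> 7
Changed element was NOT the min; min changes only if 7 < -19.
New min = -19; changed? no

Answer: no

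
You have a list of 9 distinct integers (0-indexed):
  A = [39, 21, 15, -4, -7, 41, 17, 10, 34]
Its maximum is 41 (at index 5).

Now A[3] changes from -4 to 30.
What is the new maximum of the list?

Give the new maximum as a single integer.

Old max = 41 (at index 5)
Change: A[3] -4 -> 30
Changed element was NOT the old max.
  New max = max(old_max, new_val) = max(41, 30) = 41

Answer: 41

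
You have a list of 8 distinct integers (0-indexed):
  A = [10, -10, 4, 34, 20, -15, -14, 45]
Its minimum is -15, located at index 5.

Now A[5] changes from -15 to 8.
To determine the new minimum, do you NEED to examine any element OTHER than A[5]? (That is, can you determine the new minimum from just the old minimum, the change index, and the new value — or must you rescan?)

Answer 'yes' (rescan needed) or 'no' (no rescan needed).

Old min = -15 at index 5
Change at index 5: -15 -> 8
Index 5 WAS the min and new value 8 > old min -15. Must rescan other elements to find the new min.
Needs rescan: yes

Answer: yes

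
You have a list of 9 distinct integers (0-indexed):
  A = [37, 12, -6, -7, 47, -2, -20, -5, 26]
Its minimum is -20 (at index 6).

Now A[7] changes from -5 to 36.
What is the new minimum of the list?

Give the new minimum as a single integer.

Answer: -20

Derivation:
Old min = -20 (at index 6)
Change: A[7] -5 -> 36
Changed element was NOT the old min.
  New min = min(old_min, new_val) = min(-20, 36) = -20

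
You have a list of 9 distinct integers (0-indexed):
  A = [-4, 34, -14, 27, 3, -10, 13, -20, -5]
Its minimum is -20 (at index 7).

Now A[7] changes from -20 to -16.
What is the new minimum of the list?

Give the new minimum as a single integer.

Old min = -20 (at index 7)
Change: A[7] -20 -> -16
Changed element WAS the min. Need to check: is -16 still <= all others?
  Min of remaining elements: -14
  New min = min(-16, -14) = -16

Answer: -16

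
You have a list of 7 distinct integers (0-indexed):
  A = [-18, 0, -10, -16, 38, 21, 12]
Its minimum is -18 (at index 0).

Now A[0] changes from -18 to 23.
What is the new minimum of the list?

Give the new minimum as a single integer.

Old min = -18 (at index 0)
Change: A[0] -18 -> 23
Changed element WAS the min. Need to check: is 23 still <= all others?
  Min of remaining elements: -16
  New min = min(23, -16) = -16

Answer: -16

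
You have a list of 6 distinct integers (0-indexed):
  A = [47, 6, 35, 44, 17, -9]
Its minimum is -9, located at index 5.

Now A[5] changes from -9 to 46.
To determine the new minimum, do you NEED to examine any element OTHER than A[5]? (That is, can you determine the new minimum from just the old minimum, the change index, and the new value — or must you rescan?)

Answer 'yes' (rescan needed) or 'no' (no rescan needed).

Answer: yes

Derivation:
Old min = -9 at index 5
Change at index 5: -9 -> 46
Index 5 WAS the min and new value 46 > old min -9. Must rescan other elements to find the new min.
Needs rescan: yes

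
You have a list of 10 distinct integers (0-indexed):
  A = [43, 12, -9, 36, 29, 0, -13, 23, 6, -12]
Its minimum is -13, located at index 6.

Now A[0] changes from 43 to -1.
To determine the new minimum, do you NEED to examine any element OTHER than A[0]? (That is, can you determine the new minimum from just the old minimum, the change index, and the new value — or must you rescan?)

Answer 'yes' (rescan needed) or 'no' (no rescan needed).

Old min = -13 at index 6
Change at index 0: 43 -> -1
Index 0 was NOT the min. New min = min(-13, -1). No rescan of other elements needed.
Needs rescan: no

Answer: no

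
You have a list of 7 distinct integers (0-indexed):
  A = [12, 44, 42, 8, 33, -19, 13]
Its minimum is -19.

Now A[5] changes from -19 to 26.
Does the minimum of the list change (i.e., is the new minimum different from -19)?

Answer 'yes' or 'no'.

Answer: yes

Derivation:
Old min = -19
Change: A[5] -19 -> 26
Changed element was the min; new min must be rechecked.
New min = 8; changed? yes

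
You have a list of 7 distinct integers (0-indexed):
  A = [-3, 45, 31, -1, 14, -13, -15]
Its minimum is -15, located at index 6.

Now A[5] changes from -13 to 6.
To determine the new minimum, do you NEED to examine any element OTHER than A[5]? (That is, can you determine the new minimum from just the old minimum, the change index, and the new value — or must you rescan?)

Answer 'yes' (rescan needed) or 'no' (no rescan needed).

Old min = -15 at index 6
Change at index 5: -13 -> 6
Index 5 was NOT the min. New min = min(-15, 6). No rescan of other elements needed.
Needs rescan: no

Answer: no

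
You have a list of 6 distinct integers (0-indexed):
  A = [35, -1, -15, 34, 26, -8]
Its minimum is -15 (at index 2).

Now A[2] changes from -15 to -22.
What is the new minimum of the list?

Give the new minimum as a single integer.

Old min = -15 (at index 2)
Change: A[2] -15 -> -22
Changed element WAS the min. Need to check: is -22 still <= all others?
  Min of remaining elements: -8
  New min = min(-22, -8) = -22

Answer: -22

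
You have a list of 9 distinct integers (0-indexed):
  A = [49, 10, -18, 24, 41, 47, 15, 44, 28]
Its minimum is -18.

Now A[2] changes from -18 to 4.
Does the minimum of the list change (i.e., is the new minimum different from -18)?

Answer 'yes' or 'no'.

Old min = -18
Change: A[2] -18 -> 4
Changed element was the min; new min must be rechecked.
New min = 4; changed? yes

Answer: yes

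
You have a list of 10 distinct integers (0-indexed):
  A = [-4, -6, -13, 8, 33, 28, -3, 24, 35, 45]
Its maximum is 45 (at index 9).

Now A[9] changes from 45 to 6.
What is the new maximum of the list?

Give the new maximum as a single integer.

Old max = 45 (at index 9)
Change: A[9] 45 -> 6
Changed element WAS the max -> may need rescan.
  Max of remaining elements: 35
  New max = max(6, 35) = 35

Answer: 35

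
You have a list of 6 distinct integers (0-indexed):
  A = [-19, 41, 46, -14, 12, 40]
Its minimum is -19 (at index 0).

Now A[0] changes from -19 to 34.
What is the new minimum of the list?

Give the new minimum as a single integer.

Answer: -14

Derivation:
Old min = -19 (at index 0)
Change: A[0] -19 -> 34
Changed element WAS the min. Need to check: is 34 still <= all others?
  Min of remaining elements: -14
  New min = min(34, -14) = -14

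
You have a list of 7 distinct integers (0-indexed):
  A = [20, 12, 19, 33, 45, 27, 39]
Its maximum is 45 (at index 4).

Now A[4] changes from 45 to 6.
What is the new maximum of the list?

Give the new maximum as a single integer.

Old max = 45 (at index 4)
Change: A[4] 45 -> 6
Changed element WAS the max -> may need rescan.
  Max of remaining elements: 39
  New max = max(6, 39) = 39

Answer: 39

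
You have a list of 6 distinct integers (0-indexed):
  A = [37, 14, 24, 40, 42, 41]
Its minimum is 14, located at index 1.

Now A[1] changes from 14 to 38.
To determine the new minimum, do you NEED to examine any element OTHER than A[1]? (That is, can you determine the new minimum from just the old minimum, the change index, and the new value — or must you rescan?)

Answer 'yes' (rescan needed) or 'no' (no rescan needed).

Answer: yes

Derivation:
Old min = 14 at index 1
Change at index 1: 14 -> 38
Index 1 WAS the min and new value 38 > old min 14. Must rescan other elements to find the new min.
Needs rescan: yes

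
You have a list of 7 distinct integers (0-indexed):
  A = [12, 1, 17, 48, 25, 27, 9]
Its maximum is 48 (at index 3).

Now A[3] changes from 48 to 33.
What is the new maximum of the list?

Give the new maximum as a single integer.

Old max = 48 (at index 3)
Change: A[3] 48 -> 33
Changed element WAS the max -> may need rescan.
  Max of remaining elements: 27
  New max = max(33, 27) = 33

Answer: 33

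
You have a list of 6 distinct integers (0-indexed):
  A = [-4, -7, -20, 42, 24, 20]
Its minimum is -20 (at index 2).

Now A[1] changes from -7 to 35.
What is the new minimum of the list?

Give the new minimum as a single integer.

Old min = -20 (at index 2)
Change: A[1] -7 -> 35
Changed element was NOT the old min.
  New min = min(old_min, new_val) = min(-20, 35) = -20

Answer: -20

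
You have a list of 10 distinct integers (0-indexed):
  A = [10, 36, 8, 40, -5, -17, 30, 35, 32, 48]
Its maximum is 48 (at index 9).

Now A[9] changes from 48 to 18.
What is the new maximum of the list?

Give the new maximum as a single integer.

Answer: 40

Derivation:
Old max = 48 (at index 9)
Change: A[9] 48 -> 18
Changed element WAS the max -> may need rescan.
  Max of remaining elements: 40
  New max = max(18, 40) = 40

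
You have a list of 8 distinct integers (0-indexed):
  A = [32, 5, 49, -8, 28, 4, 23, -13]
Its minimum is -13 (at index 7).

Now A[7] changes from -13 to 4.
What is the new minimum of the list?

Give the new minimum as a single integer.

Old min = -13 (at index 7)
Change: A[7] -13 -> 4
Changed element WAS the min. Need to check: is 4 still <= all others?
  Min of remaining elements: -8
  New min = min(4, -8) = -8

Answer: -8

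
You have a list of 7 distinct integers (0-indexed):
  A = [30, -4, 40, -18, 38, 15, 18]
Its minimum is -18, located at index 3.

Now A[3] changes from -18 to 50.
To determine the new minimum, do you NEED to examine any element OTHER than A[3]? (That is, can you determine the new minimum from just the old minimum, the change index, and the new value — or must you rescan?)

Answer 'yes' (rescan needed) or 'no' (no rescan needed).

Old min = -18 at index 3
Change at index 3: -18 -> 50
Index 3 WAS the min and new value 50 > old min -18. Must rescan other elements to find the new min.
Needs rescan: yes

Answer: yes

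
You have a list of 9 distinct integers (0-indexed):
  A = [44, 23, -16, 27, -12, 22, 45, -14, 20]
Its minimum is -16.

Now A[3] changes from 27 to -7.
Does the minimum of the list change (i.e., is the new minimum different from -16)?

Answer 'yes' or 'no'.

Answer: no

Derivation:
Old min = -16
Change: A[3] 27 -> -7
Changed element was NOT the min; min changes only if -7 < -16.
New min = -16; changed? no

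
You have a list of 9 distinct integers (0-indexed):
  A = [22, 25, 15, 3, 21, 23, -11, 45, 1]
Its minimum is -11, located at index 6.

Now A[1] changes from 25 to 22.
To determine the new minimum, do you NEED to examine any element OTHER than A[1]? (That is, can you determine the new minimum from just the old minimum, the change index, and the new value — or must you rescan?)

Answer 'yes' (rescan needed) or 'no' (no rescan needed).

Old min = -11 at index 6
Change at index 1: 25 -> 22
Index 1 was NOT the min. New min = min(-11, 22). No rescan of other elements needed.
Needs rescan: no

Answer: no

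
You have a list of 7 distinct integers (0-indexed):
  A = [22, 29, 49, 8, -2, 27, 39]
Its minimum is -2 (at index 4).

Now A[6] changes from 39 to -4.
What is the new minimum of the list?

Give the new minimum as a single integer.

Answer: -4

Derivation:
Old min = -2 (at index 4)
Change: A[6] 39 -> -4
Changed element was NOT the old min.
  New min = min(old_min, new_val) = min(-2, -4) = -4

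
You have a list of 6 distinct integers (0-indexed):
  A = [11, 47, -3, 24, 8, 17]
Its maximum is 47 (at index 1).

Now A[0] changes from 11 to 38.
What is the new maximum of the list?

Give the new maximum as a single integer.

Old max = 47 (at index 1)
Change: A[0] 11 -> 38
Changed element was NOT the old max.
  New max = max(old_max, new_val) = max(47, 38) = 47

Answer: 47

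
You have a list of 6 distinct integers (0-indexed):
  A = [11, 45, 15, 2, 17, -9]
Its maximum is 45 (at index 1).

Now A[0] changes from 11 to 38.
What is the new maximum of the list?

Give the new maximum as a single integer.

Old max = 45 (at index 1)
Change: A[0] 11 -> 38
Changed element was NOT the old max.
  New max = max(old_max, new_val) = max(45, 38) = 45

Answer: 45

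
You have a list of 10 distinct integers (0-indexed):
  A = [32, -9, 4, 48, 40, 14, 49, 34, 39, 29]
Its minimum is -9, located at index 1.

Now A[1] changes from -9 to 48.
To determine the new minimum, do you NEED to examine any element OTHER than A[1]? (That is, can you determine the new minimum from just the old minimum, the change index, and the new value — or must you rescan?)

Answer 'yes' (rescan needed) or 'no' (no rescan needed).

Answer: yes

Derivation:
Old min = -9 at index 1
Change at index 1: -9 -> 48
Index 1 WAS the min and new value 48 > old min -9. Must rescan other elements to find the new min.
Needs rescan: yes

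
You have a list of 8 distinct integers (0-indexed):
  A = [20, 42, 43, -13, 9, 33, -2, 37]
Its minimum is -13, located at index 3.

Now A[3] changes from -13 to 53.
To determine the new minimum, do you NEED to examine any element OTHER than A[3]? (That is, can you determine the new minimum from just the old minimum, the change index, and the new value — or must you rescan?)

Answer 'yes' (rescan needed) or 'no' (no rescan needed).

Old min = -13 at index 3
Change at index 3: -13 -> 53
Index 3 WAS the min and new value 53 > old min -13. Must rescan other elements to find the new min.
Needs rescan: yes

Answer: yes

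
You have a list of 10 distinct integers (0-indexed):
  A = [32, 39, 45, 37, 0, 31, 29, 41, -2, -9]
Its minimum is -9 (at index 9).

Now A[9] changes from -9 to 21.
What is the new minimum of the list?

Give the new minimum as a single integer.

Old min = -9 (at index 9)
Change: A[9] -9 -> 21
Changed element WAS the min. Need to check: is 21 still <= all others?
  Min of remaining elements: -2
  New min = min(21, -2) = -2

Answer: -2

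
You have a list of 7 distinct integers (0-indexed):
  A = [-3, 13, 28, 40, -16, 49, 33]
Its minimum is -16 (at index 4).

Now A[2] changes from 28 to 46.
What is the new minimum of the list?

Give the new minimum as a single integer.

Old min = -16 (at index 4)
Change: A[2] 28 -> 46
Changed element was NOT the old min.
  New min = min(old_min, new_val) = min(-16, 46) = -16

Answer: -16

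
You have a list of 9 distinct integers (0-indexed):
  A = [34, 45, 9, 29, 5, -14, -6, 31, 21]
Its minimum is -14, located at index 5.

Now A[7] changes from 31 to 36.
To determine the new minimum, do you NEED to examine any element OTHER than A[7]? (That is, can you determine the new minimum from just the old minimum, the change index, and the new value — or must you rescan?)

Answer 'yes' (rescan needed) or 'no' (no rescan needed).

Answer: no

Derivation:
Old min = -14 at index 5
Change at index 7: 31 -> 36
Index 7 was NOT the min. New min = min(-14, 36). No rescan of other elements needed.
Needs rescan: no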